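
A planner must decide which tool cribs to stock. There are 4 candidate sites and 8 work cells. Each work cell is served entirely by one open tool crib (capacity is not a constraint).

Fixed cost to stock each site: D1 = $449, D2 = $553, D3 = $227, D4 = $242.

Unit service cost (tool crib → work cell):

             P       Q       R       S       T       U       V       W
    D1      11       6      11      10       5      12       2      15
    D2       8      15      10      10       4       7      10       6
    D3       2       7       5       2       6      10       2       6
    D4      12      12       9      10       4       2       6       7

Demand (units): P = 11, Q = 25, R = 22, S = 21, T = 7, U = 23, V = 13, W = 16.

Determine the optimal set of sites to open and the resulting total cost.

For any fixed open set, each work cell goes to its cheapest open site; total = fixed + service.
{D3}: P→D3 2·11=22, Q→D3 7·25=175, R→D3 5·22=110, S→D3 2·21=42, T→D3 6·7=42, U→D3 10·23=230, V→D3 2·13=26, W→D3 6·16=96. Service 743; fixed 227; total 970.
{D3, D4}: service 545 + fixed 469 = 1014
{D4}: P→D4 12·11=132, Q→D4 12·25=300, R→D4 9·22=198, S→D4 10·21=210, T→D4 4·7=28, U→D4 2·23=46, V→D4 6·13=78, W→D4 7·16=112. Service 1104; fixed 242; total 1346.
{D1, D2, D3, D4}: service 520 + fixed 1471 = 1991
No other subset beats 970.

Open D3 only; minimum total cost 970.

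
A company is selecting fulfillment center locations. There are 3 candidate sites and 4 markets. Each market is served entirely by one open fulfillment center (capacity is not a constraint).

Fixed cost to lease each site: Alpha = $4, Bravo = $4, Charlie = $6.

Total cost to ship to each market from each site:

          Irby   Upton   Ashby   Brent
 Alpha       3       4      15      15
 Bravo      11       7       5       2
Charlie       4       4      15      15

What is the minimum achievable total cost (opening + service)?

Minimum total cost: 22

For any fixed open set, each market goes to its cheapest open site; total = fixed + service.
{Alpha, Bravo}: Irby→Alpha 3, Upton→Alpha 4, Ashby→Bravo 5, Brent→Bravo 2. Service 14; fixed 8; total 22.
{Bravo, Charlie}: service 15 + fixed 10 = 25
{Alpha, Bravo, Charlie}: Irby→Alpha 3, Upton→Alpha 4, Ashby→Bravo 5, Brent→Bravo 2. Service 14; fixed 14; total 28.
{Alpha}: service 37 + fixed 4 = 41
No other subset beats 22.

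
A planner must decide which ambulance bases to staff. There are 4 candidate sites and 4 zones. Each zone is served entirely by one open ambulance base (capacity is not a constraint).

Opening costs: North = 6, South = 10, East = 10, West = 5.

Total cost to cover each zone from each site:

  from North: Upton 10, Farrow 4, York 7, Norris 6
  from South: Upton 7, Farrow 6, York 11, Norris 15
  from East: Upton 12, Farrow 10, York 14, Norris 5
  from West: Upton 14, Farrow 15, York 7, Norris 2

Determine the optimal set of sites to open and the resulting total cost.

For any fixed open set, each zone goes to its cheapest open site; total = fixed + service.
{North}: Upton→North 10, Farrow→North 4, York→North 7, Norris→North 6. Service 27; fixed 6; total 33.
{North, West}: service 23 + fixed 11 = 34
{South, West}: Upton→South 7, Farrow→South 6, York→West 7, Norris→West 2. Service 22; fixed 15; total 37.
{North, South, East, West}: Upton→South 7, Farrow→North 4, York→North 7, Norris→West 2. Service 20; fixed 31; total 51.
No other subset beats 33.

Open North only; minimum total cost 33.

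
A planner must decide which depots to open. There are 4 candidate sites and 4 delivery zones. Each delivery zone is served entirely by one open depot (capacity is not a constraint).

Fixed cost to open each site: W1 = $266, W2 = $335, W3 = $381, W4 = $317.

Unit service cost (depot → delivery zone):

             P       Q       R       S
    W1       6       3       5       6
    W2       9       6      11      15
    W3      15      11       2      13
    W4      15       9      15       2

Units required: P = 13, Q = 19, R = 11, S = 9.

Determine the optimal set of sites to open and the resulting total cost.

Open W1 only; minimum total cost 510.

For any fixed open set, each delivery zone goes to its cheapest open site; total = fixed + service.
{W1}: P→W1 6·13=78, Q→W1 3·19=57, R→W1 5·11=55, S→W1 6·9=54. Service 244; fixed 266; total 510.
{W1, W4}: P→W1 6·13=78, Q→W1 3·19=57, R→W1 5·11=55, S→W4 2·9=18. Service 208; fixed 583; total 791.
{W2}: service 487 + fixed 335 = 822
{W1, W2, W3, W4}: P→W1 6·13=78, Q→W1 3·19=57, R→W3 2·11=22, S→W4 2·9=18. Service 175; fixed 1299; total 1474.
No other subset beats 510.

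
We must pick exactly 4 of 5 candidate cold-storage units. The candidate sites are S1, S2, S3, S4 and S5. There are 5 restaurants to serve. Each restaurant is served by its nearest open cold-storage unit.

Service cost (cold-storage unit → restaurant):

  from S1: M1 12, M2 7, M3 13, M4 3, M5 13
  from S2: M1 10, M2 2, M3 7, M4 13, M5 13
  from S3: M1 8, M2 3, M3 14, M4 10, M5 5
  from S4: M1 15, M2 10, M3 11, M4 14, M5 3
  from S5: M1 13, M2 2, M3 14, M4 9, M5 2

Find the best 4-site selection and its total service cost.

With exactly 4 open, each restaurant uses its cheapest among the chosen.
{S1, S2, S3, S5}: M1→S3 8, M2→S2 2, M3→S2 7, M4→S1 3, M5→S5 2. Service cost 22.
{S1, S2, S3, S4}: service cost 23
{S1, S2, S4, S5}: service cost 24
Among all 5 size-4 choices, {S1, S2, S3, S5} is lowest.

Choose S1, S2, S3 and S5; total service cost 22.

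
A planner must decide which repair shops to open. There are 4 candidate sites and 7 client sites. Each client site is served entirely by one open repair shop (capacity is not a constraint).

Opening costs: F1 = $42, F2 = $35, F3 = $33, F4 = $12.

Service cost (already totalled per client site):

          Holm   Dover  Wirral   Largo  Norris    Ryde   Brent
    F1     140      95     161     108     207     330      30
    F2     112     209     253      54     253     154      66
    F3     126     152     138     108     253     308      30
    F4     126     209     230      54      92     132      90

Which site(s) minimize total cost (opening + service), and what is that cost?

For any fixed open set, each client site goes to its cheapest open site; total = fixed + service.
{F1, F4}: Holm→F4 126, Dover→F1 95, Wirral→F1 161, Largo→F4 54, Norris→F4 92, Ryde→F4 132, Brent→F1 30. Service 690; fixed 54; total 744.
{F1, F3, F4}: Holm→F3 126, Dover→F1 95, Wirral→F3 138, Largo→F4 54, Norris→F4 92, Ryde→F4 132, Brent→F1 30. Service 667; fixed 87; total 754.
{F1, F2, F4}: service 676 + fixed 89 = 765
{F1, F2, F3, F4}: Holm→F2 112, Dover→F1 95, Wirral→F3 138, Largo→F2 54, Norris→F4 92, Ryde→F4 132, Brent→F1 30. Service 653; fixed 122; total 775.
No other subset beats 744.

Open F1 and F4; minimum total cost 744.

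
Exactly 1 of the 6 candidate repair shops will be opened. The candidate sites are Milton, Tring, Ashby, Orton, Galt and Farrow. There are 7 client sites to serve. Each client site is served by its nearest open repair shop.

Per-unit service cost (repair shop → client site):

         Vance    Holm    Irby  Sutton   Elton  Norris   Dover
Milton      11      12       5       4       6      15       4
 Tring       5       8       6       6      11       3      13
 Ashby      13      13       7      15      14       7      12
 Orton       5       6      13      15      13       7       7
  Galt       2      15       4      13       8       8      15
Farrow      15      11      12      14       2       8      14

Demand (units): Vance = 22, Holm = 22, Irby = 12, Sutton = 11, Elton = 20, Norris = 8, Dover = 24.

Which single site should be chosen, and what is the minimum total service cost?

Choose Milton only; total service cost 946.

With exactly 1 open, each client site uses its cheapest among the chosen.
{Milton}: Vance→Milton 11·22=242, Holm→Milton 12·22=264, Irby→Milton 5·12=60, Sutton→Milton 4·11=44, Elton→Milton 6·20=120, Norris→Milton 15·8=120, Dover→Milton 4·24=96. Service cost 946.
{Tring}: service cost 980
{Orton}: service cost 1047
Among all 6 size-1 choices, {Milton} is lowest.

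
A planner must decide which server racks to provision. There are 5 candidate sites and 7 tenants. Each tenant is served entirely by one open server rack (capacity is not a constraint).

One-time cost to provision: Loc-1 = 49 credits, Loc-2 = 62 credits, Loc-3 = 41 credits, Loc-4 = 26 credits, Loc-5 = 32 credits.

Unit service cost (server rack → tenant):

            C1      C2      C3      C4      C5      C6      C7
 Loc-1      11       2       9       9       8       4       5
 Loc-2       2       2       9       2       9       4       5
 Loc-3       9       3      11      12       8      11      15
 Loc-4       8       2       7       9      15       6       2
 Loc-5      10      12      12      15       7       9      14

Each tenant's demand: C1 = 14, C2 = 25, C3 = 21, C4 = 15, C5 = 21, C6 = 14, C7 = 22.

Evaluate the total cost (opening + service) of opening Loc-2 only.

Total cost: 714

Each tenant is assigned to its cheapest site among the open ones.
{Loc-2}: C1→Loc-2 2·14=28, C2→Loc-2 2·25=50, C3→Loc-2 9·21=189, C4→Loc-2 2·15=30, C5→Loc-2 9·21=189, C6→Loc-2 4·14=56, C7→Loc-2 5·22=110. Service 652; fixed 62; total 714.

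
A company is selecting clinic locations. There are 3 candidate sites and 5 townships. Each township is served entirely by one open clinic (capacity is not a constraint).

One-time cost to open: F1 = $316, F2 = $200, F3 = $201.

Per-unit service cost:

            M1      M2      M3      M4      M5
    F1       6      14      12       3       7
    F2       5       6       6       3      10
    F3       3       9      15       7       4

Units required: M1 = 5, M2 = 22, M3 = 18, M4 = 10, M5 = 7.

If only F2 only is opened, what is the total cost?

Each township is assigned to its cheapest site among the open ones.
{F2}: M1→F2 5·5=25, M2→F2 6·22=132, M3→F2 6·18=108, M4→F2 3·10=30, M5→F2 10·7=70. Service 365; fixed 200; total 565.

Total cost: 565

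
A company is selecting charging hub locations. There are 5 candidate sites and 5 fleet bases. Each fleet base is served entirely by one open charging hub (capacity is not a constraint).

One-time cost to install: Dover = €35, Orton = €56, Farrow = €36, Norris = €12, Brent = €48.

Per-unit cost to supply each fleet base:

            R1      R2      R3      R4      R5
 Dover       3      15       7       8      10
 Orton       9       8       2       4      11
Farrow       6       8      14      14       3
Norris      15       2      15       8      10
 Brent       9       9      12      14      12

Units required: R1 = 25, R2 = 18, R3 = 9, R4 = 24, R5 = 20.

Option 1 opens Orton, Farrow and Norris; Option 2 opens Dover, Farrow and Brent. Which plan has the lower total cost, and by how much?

Option 1: {Orton, Farrow, Norris}: R1→Farrow 6·25=150, R2→Norris 2·18=36, R3→Orton 2·9=18, R4→Orton 4·24=96, R5→Farrow 3·20=60. Service 360; fixed 104; total 464.
Option 2: {Dover, Farrow, Brent}: R1→Dover 3·25=75, R2→Farrow 8·18=144, R3→Dover 7·9=63, R4→Dover 8·24=192, R5→Farrow 3·20=60. Service 534; fixed 119; total 653.
Difference: |464 − 653| = 189.

Option 1 is cheaper by 189.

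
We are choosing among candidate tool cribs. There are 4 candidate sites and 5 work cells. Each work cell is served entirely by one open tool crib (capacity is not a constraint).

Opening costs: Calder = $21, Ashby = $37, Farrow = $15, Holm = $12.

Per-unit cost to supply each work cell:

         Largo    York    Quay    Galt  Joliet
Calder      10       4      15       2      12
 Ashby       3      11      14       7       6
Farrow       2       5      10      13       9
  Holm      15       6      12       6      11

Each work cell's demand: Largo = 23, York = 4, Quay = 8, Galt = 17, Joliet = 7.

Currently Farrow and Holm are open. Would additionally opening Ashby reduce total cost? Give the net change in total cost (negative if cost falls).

No — net change +16 (cost rises by 16).

Current service cost with {Farrow, Holm}: 311.
Adding Ashby: each work cell re-picks its cheapest; new service cost 290, saving 21.
Extra fixed cost: 37. Net change = 37 − 21 = 16.
(Totals: 338 → 354.)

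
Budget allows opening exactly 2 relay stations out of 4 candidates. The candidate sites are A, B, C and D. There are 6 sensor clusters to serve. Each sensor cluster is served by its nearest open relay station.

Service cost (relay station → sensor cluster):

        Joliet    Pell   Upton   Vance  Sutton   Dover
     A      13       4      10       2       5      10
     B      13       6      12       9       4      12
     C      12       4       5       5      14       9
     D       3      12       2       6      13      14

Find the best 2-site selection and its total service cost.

With exactly 2 open, each sensor cluster uses its cheapest among the chosen.
{A, D}: Joliet→D 3, Pell→A 4, Upton→D 2, Vance→A 2, Sutton→A 5, Dover→A 10. Service cost 26.
{B, D}: service cost 33
{C, D}: service cost 36
Among all 6 size-2 choices, {A, D} is lowest.

Choose A and D; total service cost 26.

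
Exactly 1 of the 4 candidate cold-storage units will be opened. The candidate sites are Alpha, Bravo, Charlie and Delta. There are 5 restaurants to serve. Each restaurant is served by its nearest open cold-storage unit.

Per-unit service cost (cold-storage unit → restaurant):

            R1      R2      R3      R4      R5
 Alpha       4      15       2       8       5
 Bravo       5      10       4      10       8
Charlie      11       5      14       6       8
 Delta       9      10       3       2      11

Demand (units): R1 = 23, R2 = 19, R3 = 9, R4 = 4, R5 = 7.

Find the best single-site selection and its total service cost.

With exactly 1 open, each restaurant uses its cheapest among the chosen.
{Bravo}: R1→Bravo 5·23=115, R2→Bravo 10·19=190, R3→Bravo 4·9=36, R4→Bravo 10·4=40, R5→Bravo 8·7=56. Service cost 437.
{Alpha}: service cost 462
{Delta}: service cost 509
Among all 4 size-1 choices, {Bravo} is lowest.

Choose Bravo only; total service cost 437.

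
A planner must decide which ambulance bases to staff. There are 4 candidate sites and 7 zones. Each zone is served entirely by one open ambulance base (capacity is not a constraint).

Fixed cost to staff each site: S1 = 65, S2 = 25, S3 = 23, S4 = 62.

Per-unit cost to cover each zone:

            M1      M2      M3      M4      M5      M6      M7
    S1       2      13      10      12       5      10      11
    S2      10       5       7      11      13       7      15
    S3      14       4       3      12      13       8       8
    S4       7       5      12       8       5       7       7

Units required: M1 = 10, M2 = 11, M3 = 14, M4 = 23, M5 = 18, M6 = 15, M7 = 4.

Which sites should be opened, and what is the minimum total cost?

For any fixed open set, each zone goes to its cheapest open site; total = fixed + service.
{S3, S4}: M1→S4 7·10=70, M2→S3 4·11=44, M3→S3 3·14=42, M4→S4 8·23=184, M5→S4 5·18=90, M6→S4 7·15=105, M7→S4 7·4=28. Service 563; fixed 85; total 648.
{S1, S3, S4}: service 513 + fixed 150 = 663
{S2, S3, S4}: service 563 + fixed 110 = 673
{S1, S2, S3, S4}: M1→S1 2·10=20, M2→S3 4·11=44, M3→S3 3·14=42, M4→S4 8·23=184, M5→S1 5·18=90, M6→S2 7·15=105, M7→S4 7·4=28. Service 513; fixed 175; total 688.
No other subset beats 648.

Open S3 and S4; minimum total cost 648.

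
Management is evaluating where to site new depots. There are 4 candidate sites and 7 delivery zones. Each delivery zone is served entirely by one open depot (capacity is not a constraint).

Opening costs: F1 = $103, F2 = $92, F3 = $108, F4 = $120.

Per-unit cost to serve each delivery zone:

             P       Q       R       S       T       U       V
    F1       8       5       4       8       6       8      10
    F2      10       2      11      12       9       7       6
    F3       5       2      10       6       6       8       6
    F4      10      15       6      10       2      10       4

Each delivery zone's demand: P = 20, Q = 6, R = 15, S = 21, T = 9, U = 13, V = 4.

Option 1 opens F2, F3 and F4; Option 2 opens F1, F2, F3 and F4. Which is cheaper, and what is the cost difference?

Option 1: {F2, F3, F4}: P→F3 5·20=100, Q→F2 2·6=12, R→F4 6·15=90, S→F3 6·21=126, T→F4 2·9=18, U→F2 7·13=91, V→F4 4·4=16. Service 453; fixed 320; total 773.
Option 2: {F1, F2, F3, F4}: P→F3 5·20=100, Q→F2 2·6=12, R→F1 4·15=60, S→F3 6·21=126, T→F4 2·9=18, U→F2 7·13=91, V→F4 4·4=16. Service 423; fixed 423; total 846.
Difference: |773 − 846| = 73.

Option 1 is cheaper by 73.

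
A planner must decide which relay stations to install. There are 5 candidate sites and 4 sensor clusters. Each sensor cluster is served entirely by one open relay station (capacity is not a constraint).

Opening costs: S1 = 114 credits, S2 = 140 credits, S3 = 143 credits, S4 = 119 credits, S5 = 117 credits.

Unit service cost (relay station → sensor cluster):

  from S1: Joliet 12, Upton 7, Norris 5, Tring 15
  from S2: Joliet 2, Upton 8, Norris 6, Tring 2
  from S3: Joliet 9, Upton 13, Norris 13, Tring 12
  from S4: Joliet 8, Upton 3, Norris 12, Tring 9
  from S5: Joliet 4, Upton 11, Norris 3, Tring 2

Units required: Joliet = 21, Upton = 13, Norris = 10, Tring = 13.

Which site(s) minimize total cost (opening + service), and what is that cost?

For any fixed open set, each sensor cluster goes to its cheapest open site; total = fixed + service.
{S2}: Joliet→S2 2·21=42, Upton→S2 8·13=104, Norris→S2 6·10=60, Tring→S2 2·13=26. Service 232; fixed 140; total 372.
{S5}: Joliet→S5 4·21=84, Upton→S5 11·13=143, Norris→S5 3·10=30, Tring→S5 2·13=26. Service 283; fixed 117; total 400.
{S4, S5}: Joliet→S5 4·21=84, Upton→S4 3·13=39, Norris→S5 3·10=30, Tring→S5 2·13=26. Service 179; fixed 236; total 415.
{S1, S2, S3, S4, S5}: service 137 + fixed 633 = 770
No other subset beats 372.

Open S2 only; minimum total cost 372.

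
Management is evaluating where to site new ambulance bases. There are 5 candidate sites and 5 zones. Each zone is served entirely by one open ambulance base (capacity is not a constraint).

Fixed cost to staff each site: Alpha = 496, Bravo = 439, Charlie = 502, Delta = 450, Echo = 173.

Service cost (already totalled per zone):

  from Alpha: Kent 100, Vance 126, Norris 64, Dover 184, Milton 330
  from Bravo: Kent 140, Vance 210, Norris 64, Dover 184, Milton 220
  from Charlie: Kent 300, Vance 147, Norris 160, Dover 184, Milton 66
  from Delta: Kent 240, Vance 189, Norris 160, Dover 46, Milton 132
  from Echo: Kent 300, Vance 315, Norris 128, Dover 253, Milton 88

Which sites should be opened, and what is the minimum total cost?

For any fixed open set, each zone goes to its cheapest open site; total = fixed + service.
{Delta}: Kent→Delta 240, Vance→Delta 189, Norris→Delta 160, Dover→Delta 46, Milton→Delta 132. Service 767; fixed 450; total 1217.
{Alpha, Echo}: service 562 + fixed 669 = 1231
{Bravo}: service 818 + fixed 439 = 1257
{Alpha, Bravo, Charlie, Delta, Echo}: Kent→Alpha 100, Vance→Alpha 126, Norris→Alpha 64, Dover→Delta 46, Milton→Charlie 66. Service 402; fixed 2060; total 2462.
No other subset beats 1217.

Open Delta only; minimum total cost 1217.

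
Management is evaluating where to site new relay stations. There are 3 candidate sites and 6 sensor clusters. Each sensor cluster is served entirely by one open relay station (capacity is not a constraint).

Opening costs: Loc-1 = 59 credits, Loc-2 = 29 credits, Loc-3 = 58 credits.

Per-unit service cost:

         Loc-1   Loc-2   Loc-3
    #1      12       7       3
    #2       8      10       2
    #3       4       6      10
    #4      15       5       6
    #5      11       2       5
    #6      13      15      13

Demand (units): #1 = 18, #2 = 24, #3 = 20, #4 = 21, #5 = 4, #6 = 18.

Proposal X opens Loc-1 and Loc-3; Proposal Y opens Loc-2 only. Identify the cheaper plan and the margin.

Proposal X is cheaper by 219.

Proposal X: {Loc-1, Loc-3}: #1→Loc-3 3·18=54, #2→Loc-3 2·24=48, #3→Loc-1 4·20=80, #4→Loc-3 6·21=126, #5→Loc-3 5·4=20, #6→Loc-1 13·18=234. Service 562; fixed 117; total 679.
Proposal Y: {Loc-2}: #1→Loc-2 7·18=126, #2→Loc-2 10·24=240, #3→Loc-2 6·20=120, #4→Loc-2 5·21=105, #5→Loc-2 2·4=8, #6→Loc-2 15·18=270. Service 869; fixed 29; total 898.
Difference: |679 − 898| = 219.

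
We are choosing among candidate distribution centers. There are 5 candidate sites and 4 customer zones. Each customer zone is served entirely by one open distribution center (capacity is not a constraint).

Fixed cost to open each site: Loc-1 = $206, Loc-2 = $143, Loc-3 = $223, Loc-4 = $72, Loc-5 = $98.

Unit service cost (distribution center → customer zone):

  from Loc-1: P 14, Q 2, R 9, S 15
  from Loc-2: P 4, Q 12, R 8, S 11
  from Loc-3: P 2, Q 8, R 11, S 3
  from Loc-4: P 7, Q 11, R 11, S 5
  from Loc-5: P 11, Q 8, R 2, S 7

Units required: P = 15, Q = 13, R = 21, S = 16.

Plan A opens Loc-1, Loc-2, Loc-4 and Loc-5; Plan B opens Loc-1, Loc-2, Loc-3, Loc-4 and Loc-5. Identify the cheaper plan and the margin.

Plan A is cheaper by 161.

Plan A: {Loc-1, Loc-2, Loc-4, Loc-5}: P→Loc-2 4·15=60, Q→Loc-1 2·13=26, R→Loc-5 2·21=42, S→Loc-4 5·16=80. Service 208; fixed 519; total 727.
Plan B: {Loc-1, Loc-2, Loc-3, Loc-4, Loc-5}: P→Loc-3 2·15=30, Q→Loc-1 2·13=26, R→Loc-5 2·21=42, S→Loc-3 3·16=48. Service 146; fixed 742; total 888.
Difference: |727 − 888| = 161.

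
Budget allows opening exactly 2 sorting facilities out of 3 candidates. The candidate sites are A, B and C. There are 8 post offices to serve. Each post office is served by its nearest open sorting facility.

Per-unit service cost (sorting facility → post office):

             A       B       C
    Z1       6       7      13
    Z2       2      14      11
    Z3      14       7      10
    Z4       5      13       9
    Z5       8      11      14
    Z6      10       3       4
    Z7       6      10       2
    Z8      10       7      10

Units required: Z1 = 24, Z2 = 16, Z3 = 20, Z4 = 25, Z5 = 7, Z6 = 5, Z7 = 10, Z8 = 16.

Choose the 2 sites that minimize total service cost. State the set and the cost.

Choose A and B; total service cost 684.

With exactly 2 open, each post office uses its cheapest among the chosen.
{A, B}: Z1→A 6·24=144, Z2→A 2·16=32, Z3→B 7·20=140, Z4→A 5·25=125, Z5→A 8·7=56, Z6→B 3·5=15, Z7→A 6·10=60, Z8→B 7·16=112. Service cost 684.
{A, C}: service cost 757
{B, C}: service cost 933
Among all 3 size-2 choices, {A, B} is lowest.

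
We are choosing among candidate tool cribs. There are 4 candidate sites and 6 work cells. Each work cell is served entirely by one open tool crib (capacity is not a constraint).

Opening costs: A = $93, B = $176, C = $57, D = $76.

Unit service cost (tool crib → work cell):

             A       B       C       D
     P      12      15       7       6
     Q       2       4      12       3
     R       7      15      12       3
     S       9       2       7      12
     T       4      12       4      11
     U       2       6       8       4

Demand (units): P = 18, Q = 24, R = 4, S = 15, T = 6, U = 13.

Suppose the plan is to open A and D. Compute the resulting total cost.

Total cost: 522

Each work cell is assigned to its cheapest site among the open ones.
{A, D}: P→D 6·18=108, Q→A 2·24=48, R→D 3·4=12, S→A 9·15=135, T→A 4·6=24, U→A 2·13=26. Service 353; fixed 169; total 522.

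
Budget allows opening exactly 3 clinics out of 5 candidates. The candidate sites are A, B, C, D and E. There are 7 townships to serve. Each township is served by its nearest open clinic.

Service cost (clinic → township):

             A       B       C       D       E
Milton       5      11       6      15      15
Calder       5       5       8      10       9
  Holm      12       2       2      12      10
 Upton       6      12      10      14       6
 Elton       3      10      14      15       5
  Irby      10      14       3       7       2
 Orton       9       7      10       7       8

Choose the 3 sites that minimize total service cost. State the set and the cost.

With exactly 3 open, each township uses its cheapest among the chosen.
{A, B, E}: Milton→A 5, Calder→A 5, Holm→B 2, Upton→A 6, Elton→A 3, Irby→E 2, Orton→B 7. Service cost 30.
{A, B, C}: service cost 31
{A, C, D}: service cost 31
Among all 10 size-3 choices, {A, B, E} is lowest.

Choose A, B and E; total service cost 30.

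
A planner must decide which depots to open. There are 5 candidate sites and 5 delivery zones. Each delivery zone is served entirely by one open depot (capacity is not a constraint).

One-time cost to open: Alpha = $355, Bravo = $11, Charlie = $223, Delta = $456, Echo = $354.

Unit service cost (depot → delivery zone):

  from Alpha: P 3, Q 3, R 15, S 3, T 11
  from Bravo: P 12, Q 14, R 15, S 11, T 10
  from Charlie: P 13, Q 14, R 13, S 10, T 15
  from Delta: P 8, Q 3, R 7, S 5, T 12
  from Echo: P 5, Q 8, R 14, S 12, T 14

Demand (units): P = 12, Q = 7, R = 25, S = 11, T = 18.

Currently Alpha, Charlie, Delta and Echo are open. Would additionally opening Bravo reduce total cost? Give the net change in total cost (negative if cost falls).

Yes — net change −7 (cost falls by 7).

Current service cost with {Alpha, Charlie, Delta, Echo}: 463.
Adding Bravo: each delivery zone re-picks its cheapest; new service cost 445, saving 18.
Extra fixed cost: 11. Net change = 11 − 18 = -7.
(Totals: 1851 → 1844.)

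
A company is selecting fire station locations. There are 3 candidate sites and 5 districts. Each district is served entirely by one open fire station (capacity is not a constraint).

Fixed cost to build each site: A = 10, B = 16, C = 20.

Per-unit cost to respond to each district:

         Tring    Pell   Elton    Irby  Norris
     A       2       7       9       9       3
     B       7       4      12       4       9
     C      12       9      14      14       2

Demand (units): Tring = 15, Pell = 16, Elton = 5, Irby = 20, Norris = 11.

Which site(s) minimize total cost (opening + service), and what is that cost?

Open A and B; minimum total cost 278.

For any fixed open set, each district goes to its cheapest open site; total = fixed + service.
{A, B}: Tring→A 2·15=30, Pell→B 4·16=64, Elton→A 9·5=45, Irby→B 4·20=80, Norris→A 3·11=33. Service 252; fixed 26; total 278.
{A, B, C}: Tring→A 2·15=30, Pell→B 4·16=64, Elton→A 9·5=45, Irby→B 4·20=80, Norris→C 2·11=22. Service 241; fixed 46; total 287.
{B, C}: service 331 + fixed 36 = 367
{A}: service 400 + fixed 10 = 410
No other subset beats 278.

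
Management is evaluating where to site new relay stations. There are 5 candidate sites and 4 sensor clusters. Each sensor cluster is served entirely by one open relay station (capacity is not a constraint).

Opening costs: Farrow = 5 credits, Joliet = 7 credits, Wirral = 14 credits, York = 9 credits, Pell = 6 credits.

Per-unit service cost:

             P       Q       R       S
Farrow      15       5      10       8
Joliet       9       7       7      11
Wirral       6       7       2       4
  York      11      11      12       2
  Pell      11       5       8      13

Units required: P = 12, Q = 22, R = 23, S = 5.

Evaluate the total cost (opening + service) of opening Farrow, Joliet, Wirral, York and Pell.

Each sensor cluster is assigned to its cheapest site among the open ones.
{Farrow, Joliet, Wirral, York, Pell}: P→Wirral 6·12=72, Q→Farrow 5·22=110, R→Wirral 2·23=46, S→York 2·5=10. Service 238; fixed 41; total 279.

Total cost: 279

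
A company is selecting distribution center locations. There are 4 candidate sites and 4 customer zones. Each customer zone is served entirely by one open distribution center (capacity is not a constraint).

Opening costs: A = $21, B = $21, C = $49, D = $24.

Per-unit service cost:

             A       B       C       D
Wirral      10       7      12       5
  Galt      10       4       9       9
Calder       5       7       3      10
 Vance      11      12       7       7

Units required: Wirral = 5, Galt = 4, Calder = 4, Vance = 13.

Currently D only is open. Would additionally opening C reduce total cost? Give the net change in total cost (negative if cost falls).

Current service cost with {D}: 192.
Adding C: each customer zone re-picks its cheapest; new service cost 164, saving 28.
Extra fixed cost: 49. Net change = 49 − 28 = 21.
(Totals: 216 → 237.)

No — net change +21 (cost rises by 21).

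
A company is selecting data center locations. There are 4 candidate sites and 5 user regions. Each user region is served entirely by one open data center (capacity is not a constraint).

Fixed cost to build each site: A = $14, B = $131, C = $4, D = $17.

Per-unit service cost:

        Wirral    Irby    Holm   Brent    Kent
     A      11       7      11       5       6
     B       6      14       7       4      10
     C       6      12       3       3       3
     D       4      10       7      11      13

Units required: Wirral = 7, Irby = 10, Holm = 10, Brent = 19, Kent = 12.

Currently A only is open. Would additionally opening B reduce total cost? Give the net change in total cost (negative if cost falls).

No — net change +37 (cost rises by 37).

Current service cost with {A}: 424.
Adding B: each user region re-picks its cheapest; new service cost 330, saving 94.
Extra fixed cost: 131. Net change = 131 − 94 = 37.
(Totals: 438 → 475.)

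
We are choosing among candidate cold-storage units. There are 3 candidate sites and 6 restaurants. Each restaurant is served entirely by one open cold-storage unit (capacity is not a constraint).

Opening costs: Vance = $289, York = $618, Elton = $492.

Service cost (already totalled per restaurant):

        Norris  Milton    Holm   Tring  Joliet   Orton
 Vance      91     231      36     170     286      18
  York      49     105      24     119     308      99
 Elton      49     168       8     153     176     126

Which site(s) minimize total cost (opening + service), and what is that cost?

Open Vance only; minimum total cost 1121.

For any fixed open set, each restaurant goes to its cheapest open site; total = fixed + service.
{Vance}: Norris→Vance 91, Milton→Vance 231, Holm→Vance 36, Tring→Vance 170, Joliet→Vance 286, Orton→Vance 18. Service 832; fixed 289; total 1121.
{Elton}: Norris→Elton 49, Milton→Elton 168, Holm→Elton 8, Tring→Elton 153, Joliet→Elton 176, Orton→Elton 126. Service 680; fixed 492; total 1172.
{York}: service 704 + fixed 618 = 1322
{Vance, York, Elton}: service 475 + fixed 1399 = 1874
No other subset beats 1121.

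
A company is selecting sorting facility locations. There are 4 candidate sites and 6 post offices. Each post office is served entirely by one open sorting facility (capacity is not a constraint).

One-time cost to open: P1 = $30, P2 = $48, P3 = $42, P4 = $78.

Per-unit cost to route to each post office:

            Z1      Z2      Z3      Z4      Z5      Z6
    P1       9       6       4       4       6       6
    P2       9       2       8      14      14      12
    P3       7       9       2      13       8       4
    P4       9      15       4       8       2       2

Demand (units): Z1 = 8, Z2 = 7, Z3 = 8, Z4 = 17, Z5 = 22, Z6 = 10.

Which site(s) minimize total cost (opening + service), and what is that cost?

Open P1 and P4; minimum total cost 386.

For any fixed open set, each post office goes to its cheapest open site; total = fixed + service.
{P1, P4}: Z1→P1 9·8=72, Z2→P1 6·7=42, Z3→P1 4·8=32, Z4→P1 4·17=68, Z5→P4 2·22=44, Z6→P4 2·10=20. Service 278; fixed 108; total 386.
{P1, P3, P4}: Z1→P3 7·8=56, Z2→P1 6·7=42, Z3→P3 2·8=16, Z4→P1 4·17=68, Z5→P4 2·22=44, Z6→P4 2·10=20. Service 246; fixed 150; total 396.
{P1, P2, P4}: service 250 + fixed 156 = 406
{P1, P2, P3, P4}: Z1→P3 7·8=56, Z2→P2 2·7=14, Z3→P3 2·8=16, Z4→P1 4·17=68, Z5→P4 2·22=44, Z6→P4 2·10=20. Service 218; fixed 198; total 416.
No other subset beats 386.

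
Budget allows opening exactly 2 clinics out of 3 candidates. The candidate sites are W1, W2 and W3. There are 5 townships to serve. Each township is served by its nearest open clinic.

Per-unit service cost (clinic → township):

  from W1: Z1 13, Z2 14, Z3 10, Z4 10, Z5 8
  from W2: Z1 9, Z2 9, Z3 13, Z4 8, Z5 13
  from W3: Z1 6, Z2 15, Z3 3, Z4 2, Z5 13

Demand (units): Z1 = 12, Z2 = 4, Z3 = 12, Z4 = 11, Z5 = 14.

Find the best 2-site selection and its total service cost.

Choose W1 and W3; total service cost 298.

With exactly 2 open, each township uses its cheapest among the chosen.
{W1, W3}: Z1→W3 6·12=72, Z2→W1 14·4=56, Z3→W3 3·12=36, Z4→W3 2·11=22, Z5→W1 8·14=112. Service cost 298.
{W2, W3}: service cost 348
{W1, W2}: service cost 464
Among all 3 size-2 choices, {W1, W3} is lowest.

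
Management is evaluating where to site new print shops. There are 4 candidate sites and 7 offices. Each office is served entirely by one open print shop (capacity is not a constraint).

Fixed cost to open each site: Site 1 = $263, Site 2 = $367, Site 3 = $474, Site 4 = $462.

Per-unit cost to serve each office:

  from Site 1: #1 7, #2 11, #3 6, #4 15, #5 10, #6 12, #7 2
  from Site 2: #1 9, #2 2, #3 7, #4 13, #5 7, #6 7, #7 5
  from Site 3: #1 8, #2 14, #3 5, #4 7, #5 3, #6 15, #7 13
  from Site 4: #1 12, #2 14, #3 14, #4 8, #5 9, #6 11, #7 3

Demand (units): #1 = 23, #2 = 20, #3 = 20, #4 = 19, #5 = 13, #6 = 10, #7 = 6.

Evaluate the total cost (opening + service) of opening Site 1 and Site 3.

Total cost: 1522

Each office is assigned to its cheapest site among the open ones.
{Site 1, Site 3}: #1→Site 1 7·23=161, #2→Site 1 11·20=220, #3→Site 3 5·20=100, #4→Site 3 7·19=133, #5→Site 3 3·13=39, #6→Site 1 12·10=120, #7→Site 1 2·6=12. Service 785; fixed 737; total 1522.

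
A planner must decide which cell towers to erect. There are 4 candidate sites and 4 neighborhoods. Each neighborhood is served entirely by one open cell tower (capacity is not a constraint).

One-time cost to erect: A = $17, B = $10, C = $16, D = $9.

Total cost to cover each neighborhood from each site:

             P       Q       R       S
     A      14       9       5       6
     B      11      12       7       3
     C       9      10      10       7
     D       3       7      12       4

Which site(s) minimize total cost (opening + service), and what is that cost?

Open D only; minimum total cost 35.

For any fixed open set, each neighborhood goes to its cheapest open site; total = fixed + service.
{D}: P→D 3, Q→D 7, R→D 12, S→D 4. Service 26; fixed 9; total 35.
{B, D}: service 20 + fixed 19 = 39
{B}: service 33 + fixed 10 = 43
{A, B, C, D}: P→D 3, Q→D 7, R→A 5, S→B 3. Service 18; fixed 52; total 70.
No other subset beats 35.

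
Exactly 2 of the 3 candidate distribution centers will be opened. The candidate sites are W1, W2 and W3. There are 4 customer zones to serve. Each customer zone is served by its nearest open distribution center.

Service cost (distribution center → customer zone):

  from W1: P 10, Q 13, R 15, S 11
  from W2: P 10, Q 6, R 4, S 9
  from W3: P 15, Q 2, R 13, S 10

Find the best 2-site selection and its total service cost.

Choose W2 and W3; total service cost 25.

With exactly 2 open, each customer zone uses its cheapest among the chosen.
{W2, W3}: P→W2 10, Q→W3 2, R→W2 4, S→W2 9. Service cost 25.
{W1, W2}: service cost 29
{W1, W3}: service cost 35
Among all 3 size-2 choices, {W2, W3} is lowest.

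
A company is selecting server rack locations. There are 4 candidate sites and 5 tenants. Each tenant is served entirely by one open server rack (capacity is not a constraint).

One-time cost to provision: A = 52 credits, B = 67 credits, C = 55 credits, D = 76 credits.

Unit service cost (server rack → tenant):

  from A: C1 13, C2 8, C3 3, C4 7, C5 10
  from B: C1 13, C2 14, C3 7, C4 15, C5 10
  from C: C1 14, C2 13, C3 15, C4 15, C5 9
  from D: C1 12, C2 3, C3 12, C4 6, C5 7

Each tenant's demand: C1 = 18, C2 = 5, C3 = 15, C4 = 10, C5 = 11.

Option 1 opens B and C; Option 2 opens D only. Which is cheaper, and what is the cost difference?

Option 1: {B, C}: C1→B 13·18=234, C2→C 13·5=65, C3→B 7·15=105, C4→B 15·10=150, C5→C 9·11=99. Service 653; fixed 122; total 775.
Option 2: {D}: C1→D 12·18=216, C2→D 3·5=15, C3→D 12·15=180, C4→D 6·10=60, C5→D 7·11=77. Service 548; fixed 76; total 624.
Difference: |775 − 624| = 151.

Option 2 is cheaper by 151.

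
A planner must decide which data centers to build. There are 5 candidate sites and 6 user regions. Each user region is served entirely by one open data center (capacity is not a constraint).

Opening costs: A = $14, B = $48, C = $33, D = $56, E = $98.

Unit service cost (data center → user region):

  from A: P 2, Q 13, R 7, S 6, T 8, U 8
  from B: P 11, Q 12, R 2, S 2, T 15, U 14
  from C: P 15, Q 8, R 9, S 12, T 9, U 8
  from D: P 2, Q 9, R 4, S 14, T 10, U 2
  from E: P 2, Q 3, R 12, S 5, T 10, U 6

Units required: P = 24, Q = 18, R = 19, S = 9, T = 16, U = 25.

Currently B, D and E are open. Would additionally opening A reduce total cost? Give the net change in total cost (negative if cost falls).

Yes — net change −18 (cost falls by 18).

Current service cost with {B, D, E}: 368.
Adding A: each user region re-picks its cheapest; new service cost 336, saving 32.
Extra fixed cost: 14. Net change = 14 − 32 = -18.
(Totals: 570 → 552.)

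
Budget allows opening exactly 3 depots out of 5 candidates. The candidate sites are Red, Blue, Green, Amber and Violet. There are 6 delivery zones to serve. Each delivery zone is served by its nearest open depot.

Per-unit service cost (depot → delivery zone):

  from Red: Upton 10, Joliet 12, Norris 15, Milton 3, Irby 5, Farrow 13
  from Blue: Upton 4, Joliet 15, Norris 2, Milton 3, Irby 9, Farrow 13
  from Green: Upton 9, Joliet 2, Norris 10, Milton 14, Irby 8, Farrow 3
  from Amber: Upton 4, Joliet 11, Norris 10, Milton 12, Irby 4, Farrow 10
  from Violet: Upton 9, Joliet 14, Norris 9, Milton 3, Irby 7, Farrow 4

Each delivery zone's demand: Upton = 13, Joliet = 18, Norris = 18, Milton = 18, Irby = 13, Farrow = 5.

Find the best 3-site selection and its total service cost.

With exactly 3 open, each delivery zone uses its cheapest among the chosen.
{Blue, Green, Amber}: Upton→Blue 4·13=52, Joliet→Green 2·18=36, Norris→Blue 2·18=36, Milton→Blue 3·18=54, Irby→Amber 4·13=52, Farrow→Green 3·5=15. Service cost 245.
{Red, Blue, Green}: service cost 258
{Blue, Green, Violet}: service cost 284
Among all 10 size-3 choices, {Blue, Green, Amber} is lowest.

Choose Blue, Green and Amber; total service cost 245.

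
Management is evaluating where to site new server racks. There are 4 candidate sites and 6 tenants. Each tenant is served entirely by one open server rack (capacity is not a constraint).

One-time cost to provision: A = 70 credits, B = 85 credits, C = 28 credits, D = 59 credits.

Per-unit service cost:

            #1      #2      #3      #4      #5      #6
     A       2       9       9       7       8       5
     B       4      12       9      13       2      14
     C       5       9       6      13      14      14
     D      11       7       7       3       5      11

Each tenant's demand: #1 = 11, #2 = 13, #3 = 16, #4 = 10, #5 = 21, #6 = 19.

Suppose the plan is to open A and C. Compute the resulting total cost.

Total cost: 666

Each tenant is assigned to its cheapest site among the open ones.
{A, C}: #1→A 2·11=22, #2→A 9·13=117, #3→C 6·16=96, #4→A 7·10=70, #5→A 8·21=168, #6→A 5·19=95. Service 568; fixed 98; total 666.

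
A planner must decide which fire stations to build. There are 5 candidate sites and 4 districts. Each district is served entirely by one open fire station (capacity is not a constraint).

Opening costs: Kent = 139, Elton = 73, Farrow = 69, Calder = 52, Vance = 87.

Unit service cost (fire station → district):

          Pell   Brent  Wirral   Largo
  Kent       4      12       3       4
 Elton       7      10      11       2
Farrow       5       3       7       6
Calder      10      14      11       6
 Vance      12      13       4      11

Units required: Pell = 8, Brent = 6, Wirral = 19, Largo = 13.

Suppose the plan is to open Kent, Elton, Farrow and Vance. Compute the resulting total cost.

Total cost: 501

Each district is assigned to its cheapest site among the open ones.
{Kent, Elton, Farrow, Vance}: Pell→Kent 4·8=32, Brent→Farrow 3·6=18, Wirral→Kent 3·19=57, Largo→Elton 2·13=26. Service 133; fixed 368; total 501.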